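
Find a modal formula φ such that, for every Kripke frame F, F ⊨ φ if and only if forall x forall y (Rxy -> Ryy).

□(□r → r)

This is shift-reflexivity; the standard corresponding axiom is T□: □(□r → r).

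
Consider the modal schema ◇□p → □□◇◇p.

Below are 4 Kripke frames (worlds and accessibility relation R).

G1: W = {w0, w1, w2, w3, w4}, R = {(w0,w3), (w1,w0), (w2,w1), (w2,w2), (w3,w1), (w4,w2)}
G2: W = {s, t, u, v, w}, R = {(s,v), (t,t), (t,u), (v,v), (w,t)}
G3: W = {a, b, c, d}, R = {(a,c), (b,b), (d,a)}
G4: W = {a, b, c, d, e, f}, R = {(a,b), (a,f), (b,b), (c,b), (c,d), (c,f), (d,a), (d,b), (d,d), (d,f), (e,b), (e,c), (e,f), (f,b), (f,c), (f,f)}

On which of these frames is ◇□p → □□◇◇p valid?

G4

The schema corresponds to a generalized confluence (Geach) condition: ∀x ∀y ∀z ((xRy ∧ xR²z) → ∃w (yRw ∧ zR²w)).
G1: fails — w0Rw3, w0R²w1 but no w with w3Rw and w1R²w.
G2: fails — tRt, tR²u but no w* with tRw* and uR²w*.
G3: fails — dRa, dR²c but no w with aRw and cR²w.
G4: satisfies the condition.
Valid on: G4.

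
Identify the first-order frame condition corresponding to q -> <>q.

This schema is equivalent to the T axiom □q → q.
Its frame correspondent is reflexivity — forall x Rxx.

reflexivity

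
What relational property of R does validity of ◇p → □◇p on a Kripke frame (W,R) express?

The Euclidean property

Suppose ◇p→□◇p is valid. Take Rxy, Rxz and set V(p)={y}. Then ◇p at x, so □◇p at x, so ◇p at z, so some w with Rzw has p; w=y, i.e. Rzy. By symmetry of the argument, Ryz.
Conversely, any frame satisfying ∀x ∀y ∀z (Rxy ∧ Rxz → Ryz) validates the schema.
Frame condition: ∀x ∀y ∀z (Rxy ∧ Rxz → Ryz).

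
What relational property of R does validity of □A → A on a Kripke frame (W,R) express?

This is the T axiom.
It corresponds to reflexivity: ∀x Rxx.

Reflexivity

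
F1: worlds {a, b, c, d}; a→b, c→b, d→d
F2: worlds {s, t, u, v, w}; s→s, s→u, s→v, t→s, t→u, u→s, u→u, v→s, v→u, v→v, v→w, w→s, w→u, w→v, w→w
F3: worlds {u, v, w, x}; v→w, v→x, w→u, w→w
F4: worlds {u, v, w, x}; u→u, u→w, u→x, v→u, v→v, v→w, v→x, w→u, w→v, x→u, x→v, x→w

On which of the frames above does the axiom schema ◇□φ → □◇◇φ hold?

Frame correspondent (Sahlqvist): ∀x ∀y ∀z ((xRy ∧ xRz) → ∃w (yRw ∧ zR²w)) — i.e. a generalized confluence (Geach) condition.
F1: fails — aRb, aRb but no w with bRw and bR²w.
F2: condition met.
F3: fails — vRw, vRx but no t with wRt and xR²t.
F4: condition met.

F2, F4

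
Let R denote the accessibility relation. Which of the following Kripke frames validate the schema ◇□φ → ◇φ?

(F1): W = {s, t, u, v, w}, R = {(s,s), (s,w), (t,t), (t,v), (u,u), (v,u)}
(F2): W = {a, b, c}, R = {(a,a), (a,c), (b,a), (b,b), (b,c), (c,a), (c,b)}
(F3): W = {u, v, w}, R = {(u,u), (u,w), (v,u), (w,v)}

(F2)

This is the axiom for a generalized confluence (Geach) condition; its first-order frame correspondent is ∀x ∀y (xRy → ∃w (yRw ∧ xRw)).
(F1): fails — sRw but no w* with wRw* and sRw*.
(F2): satisfies the condition.
(F3): fails — uRw but no t with wRt and uRt.
Valid on: (F2).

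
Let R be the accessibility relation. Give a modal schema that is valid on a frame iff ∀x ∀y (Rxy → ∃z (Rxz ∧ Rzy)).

□□r → □r

This is density; the standard corresponding axiom is C4: □□r → □r.
Suppose □□r→□r is valid. Take Rxy and set V(r)={w : xR²w}. Then □□r at x, so □r at x, so r at y, i.e. ∃z(Rxz∧Rzy).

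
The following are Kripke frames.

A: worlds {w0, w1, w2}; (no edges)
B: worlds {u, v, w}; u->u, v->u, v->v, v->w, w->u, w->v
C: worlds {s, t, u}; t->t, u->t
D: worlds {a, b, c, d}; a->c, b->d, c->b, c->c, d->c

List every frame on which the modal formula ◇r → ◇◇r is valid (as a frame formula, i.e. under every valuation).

The schema corresponds to a generalized confluence (Geach) condition: ∀x ∀y (xRy → ∃w (y = w ∧ xR²w)).
A: satisfies the condition.
B: satisfies the condition.
C: satisfies the condition.
D: fails — bRd but no w with d=w and bR²w.

A, B, C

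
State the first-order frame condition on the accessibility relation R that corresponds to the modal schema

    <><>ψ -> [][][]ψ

forall x forall y forall z ((x R^2 y & x R^3 z) -> exists w (y = w & z = w))

This is a Sahlqvist (Geach-type) schema ◇^2□^0ψ → □^3◇^0ψ.
Minimal-valuation argument: fix x; take any y with xR^2y and any z with xR^3z. Set V(ψ) to the set of worlds R-reachable from y in exactly 0 steps. Then □^0ψ holds at y, so the antecedent holds at x; validity forces ◇^0ψ at z, giving a w with zR^0w and yR^0w.
First-order correspondent: forall x forall y forall z ((x R^2 y & x R^3 z) -> exists w (y = w & z = w)).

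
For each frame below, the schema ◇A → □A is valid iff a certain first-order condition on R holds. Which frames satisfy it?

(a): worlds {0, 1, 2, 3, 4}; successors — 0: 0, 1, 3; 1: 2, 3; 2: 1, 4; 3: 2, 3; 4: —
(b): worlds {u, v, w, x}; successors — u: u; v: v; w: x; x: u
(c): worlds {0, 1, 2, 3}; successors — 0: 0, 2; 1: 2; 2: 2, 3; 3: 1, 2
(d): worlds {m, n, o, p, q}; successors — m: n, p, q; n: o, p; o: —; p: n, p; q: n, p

(b)

The schema corresponds to partial functionality: ∀x ∀y ∀z (Rxy ∧ Rxz → y = z).
(a): fails — 0 sees both 0 and 1.
(b): satisfies the condition.
(c): fails — 0 sees both 0 and 2.
(d): fails — m sees both n and p.
Valid on: (b).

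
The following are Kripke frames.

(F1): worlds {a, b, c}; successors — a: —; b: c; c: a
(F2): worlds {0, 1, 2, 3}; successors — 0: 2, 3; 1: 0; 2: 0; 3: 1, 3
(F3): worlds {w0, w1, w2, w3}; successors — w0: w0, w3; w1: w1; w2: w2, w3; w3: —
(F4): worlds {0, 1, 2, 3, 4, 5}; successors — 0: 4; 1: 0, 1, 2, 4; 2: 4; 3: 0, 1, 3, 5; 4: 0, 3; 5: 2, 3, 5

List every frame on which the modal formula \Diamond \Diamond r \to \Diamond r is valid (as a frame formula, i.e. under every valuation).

(F3)

This is the axiom for transitivity; its first-order frame correspondent is \forall x \forall y \forall z (Rxy \wedge Ryz \to Rxz).
(F1): fails — Rbc and Rca but not Rba.
(F2): fails — R10 and R02 but not R12.
(F3): ✓.
(F4): fails — R31 and R12 but not R32.
Valid on: (F3).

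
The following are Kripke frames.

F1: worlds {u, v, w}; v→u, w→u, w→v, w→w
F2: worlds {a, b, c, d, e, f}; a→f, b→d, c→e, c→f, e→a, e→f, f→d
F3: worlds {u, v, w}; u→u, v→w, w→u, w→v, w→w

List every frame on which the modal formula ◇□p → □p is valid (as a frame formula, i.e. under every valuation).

none

This is the axiom for the Euclidean property; its first-order frame correspondent is ∀x ∀y ∀z (Rxy ∧ Rxz → Ryz).
F1: fails — Rvu and Rvu but not Ruu.
F2: fails — Raf and Raf but not Rff.
F3: fails — Rwu and Rww but not Ruw.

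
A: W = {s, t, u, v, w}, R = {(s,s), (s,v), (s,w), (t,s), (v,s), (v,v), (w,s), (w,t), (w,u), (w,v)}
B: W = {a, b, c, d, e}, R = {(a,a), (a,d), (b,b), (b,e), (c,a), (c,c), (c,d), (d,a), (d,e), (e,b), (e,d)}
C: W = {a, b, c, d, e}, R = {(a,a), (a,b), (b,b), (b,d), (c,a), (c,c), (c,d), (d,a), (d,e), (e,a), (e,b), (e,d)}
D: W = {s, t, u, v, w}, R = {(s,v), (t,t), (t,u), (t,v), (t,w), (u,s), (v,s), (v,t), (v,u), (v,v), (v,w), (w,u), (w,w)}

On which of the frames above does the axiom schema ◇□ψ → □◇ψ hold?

This is the axiom for convergence; its first-order frame correspondent is ∀x ∀y ∀z (Rxy ∧ Rxz → ∃w (Ryw ∧ Rzw)).
A: fails — Rwt and Rwu but t and u have no common successor.
B: holds.
C: fails — Rbb and Rbd but b and d have no common successor.
D: fails — Rtw and Rtu but w and u have no common successor.
Valid on: B.

B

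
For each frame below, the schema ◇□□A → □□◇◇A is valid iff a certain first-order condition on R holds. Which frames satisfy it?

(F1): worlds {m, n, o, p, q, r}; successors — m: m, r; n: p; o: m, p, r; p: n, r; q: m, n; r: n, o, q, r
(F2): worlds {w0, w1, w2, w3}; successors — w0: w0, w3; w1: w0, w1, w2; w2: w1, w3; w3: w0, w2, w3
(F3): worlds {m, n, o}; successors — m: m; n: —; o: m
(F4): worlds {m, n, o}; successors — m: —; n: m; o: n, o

This is the axiom for a generalized confluence (Geach) condition; its first-order frame correspondent is ∀x ∀y ∀z ((xRy ∧ xR²z) → ∃w (yR²w ∧ zR²w)).
(F1): holds.
(F2): holds.
(F3): holds.
(F4): fails — oRn, oR²m but no w with nR²w and mR²w.
Valid on: (F1), (F2), (F3).

(F1), (F2), (F3)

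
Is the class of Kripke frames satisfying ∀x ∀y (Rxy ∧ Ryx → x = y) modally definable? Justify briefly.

Modal frame validity is preserved under surjective bounded morphisms.
The 8-cycle (worlds s,t,u,v,w,x,y,z with s→t→u→v→w→x→y→z→s) is antisymmetric. Sending even-indexed worlds to • and odd-indexed worlds to ∘ is a surjective bounded morphism onto the two-world frame with •↔∘, which is not antisymmetric.
So no modal formula (or set of formulas) defines exactly the antisymmetric frames.

Not modally definable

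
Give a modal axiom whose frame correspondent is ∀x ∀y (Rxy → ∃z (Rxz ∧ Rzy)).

□□p → □p

This is density; the standard corresponding axiom is C4: □□p → □p.
Suppose □□p→□p is valid. Take Rxy and set V(p)={w : xR²w}. Then □□p at x, so □p at x, so p at y, i.e. ∃z(Rxz∧Rzy).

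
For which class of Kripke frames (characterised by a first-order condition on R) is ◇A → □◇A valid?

the Euclidean property: ∀x ∀y ∀z (Rxy ∧ Rxz → Ryz)

Suppose ◇A→□◇A is valid. Take Rxy, Rxz and set V(A)={y}. Then ◇A at x, so □◇A at x, so ◇A at z, so some w with Rzw has A; w=y, i.e. Rzy. By symmetry of the argument, Ryz.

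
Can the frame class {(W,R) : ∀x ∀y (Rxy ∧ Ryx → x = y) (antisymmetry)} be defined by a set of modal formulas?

If a class were modally definable it would be closed under surjective bounded morphisms (Goldblatt–Thomason).
The 6-cycle (worlds 0,1,2,3,4,5 with 0→1→2→3→4→5→0) is antisymmetric. Sending even-indexed worlds to s and odd-indexed worlds to t is a surjective bounded morphism onto the two-world frame with s↔t, which is not antisymmetric.
Hence antisymmetry is not modally definable.

Not definable by any modal formula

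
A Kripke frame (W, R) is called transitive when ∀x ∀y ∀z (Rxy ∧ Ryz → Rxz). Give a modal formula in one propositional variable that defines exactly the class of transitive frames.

□p → □□p

A defining formula is □p → □□p (the 4 axiom).
Suppose □p→□□p is valid. Take Rxy, Ryz and set V(p)={w : Rxw}. Then □p at x, so □□p at x, so □p at y, so p at z, i.e. Rxz.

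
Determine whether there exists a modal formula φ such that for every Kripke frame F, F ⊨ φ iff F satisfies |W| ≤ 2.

No — not modally definable

Modal frame validity is preserved under disjoint unions.
Any modal formula valid on each of 3 disjoint one-world frames is valid on their disjoint union (validity is preserved under disjoint unions). Each one-world frame has |W|=1≤2, but the union has |W|=3.
Hence having at most 2 worlds is not modally definable.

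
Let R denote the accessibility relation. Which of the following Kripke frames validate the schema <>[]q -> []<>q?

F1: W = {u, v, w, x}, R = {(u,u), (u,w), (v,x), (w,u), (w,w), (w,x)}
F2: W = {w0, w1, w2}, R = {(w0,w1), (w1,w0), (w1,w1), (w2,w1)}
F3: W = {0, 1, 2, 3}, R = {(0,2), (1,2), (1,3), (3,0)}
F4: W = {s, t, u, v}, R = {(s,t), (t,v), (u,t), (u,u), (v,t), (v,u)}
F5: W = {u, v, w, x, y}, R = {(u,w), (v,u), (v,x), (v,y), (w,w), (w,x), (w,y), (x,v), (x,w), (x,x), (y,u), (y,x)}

The schema corresponds to convergence: forall x forall y forall z (Rxy & Rxz -> exists w (Ryw & Rzw)).
F1: fails — Rvx and Rvx but x and x have no common successor.
F2: ✓.
F3: fails — R02 and R02 but 2 and 2 have no common successor.
F4: fails — Rut and Ruu but t and u have no common successor.
F5: fails — Rvu and Rvy but u and y have no common successor.

F2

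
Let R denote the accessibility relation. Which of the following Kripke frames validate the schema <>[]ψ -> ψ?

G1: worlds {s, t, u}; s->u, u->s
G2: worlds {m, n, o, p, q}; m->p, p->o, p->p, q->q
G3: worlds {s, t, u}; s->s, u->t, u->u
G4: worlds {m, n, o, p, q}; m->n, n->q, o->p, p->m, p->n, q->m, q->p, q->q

G1

The schema corresponds to symmetry: forall x forall y (Rxy -> Ryx).
G1: satisfies the condition.
G2: fails — Rpo but not Rop.
G3: fails — Rut but not Rtu.
G4: fails — Rop but not Rpo.
Valid on: G1.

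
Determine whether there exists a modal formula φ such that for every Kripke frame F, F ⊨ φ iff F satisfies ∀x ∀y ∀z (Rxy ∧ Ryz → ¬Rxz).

If a class were modally definable it would be closed under surjective bounded morphisms (Goldblatt–Thomason).
The 5-cycle (worlds a,b,c,d,e with a→b→c→d→e→a) is intransitive. Mapping every world to a single reflexive point • is a surjective bounded morphism; the reflexive point is not intransitive (R••∧R•• but R••).
Hence intransitivity is not modally definable.

Not modally definable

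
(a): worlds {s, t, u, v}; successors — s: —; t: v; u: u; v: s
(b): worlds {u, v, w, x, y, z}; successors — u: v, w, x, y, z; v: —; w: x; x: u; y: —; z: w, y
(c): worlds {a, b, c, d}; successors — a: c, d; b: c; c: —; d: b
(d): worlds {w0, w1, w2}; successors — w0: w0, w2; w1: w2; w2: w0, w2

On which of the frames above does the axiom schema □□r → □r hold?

(d)

Frame correspondent (Sahlqvist): ∀x ∀y (Rxy → ∃z (Rxz ∧ Rzy)) — i.e. density.
(a): fails — Rvs but no z with Rvz and Rzs.
(b): fails — Ruv but no t with Rut and Rtv.
(c): fails — Rdb but no z with Rdz and Rzb.
(d): ✓.
Valid on: (d).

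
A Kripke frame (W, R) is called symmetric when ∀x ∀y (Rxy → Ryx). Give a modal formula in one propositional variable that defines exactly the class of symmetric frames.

This is symmetry; the standard corresponding axiom is B: p → □◇p.

p → □◇p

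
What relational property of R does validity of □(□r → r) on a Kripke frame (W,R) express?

Suppose □(□r→r) is valid. Take Rxy and set V(r)={w : Ryw}. Then at y, □r holds; since □(□r→r) at x, □r→r at y, so r at y, i.e. Ryy.
The converse is a direct semantic check.
Frame condition: ∀x ∀y (Rxy → Ryy).

shift-reflexivity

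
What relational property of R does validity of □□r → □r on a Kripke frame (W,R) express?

This schema is the C4 axiom.
Its frame correspondent is density — ∀x ∀y (Rxy → ∃z (Rxz ∧ Rzy)).

density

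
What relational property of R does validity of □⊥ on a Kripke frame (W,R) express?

emptiness of R

This is the Ver axiom.
Its frame correspondent is emptiness of R — ∀x ∀y ¬Rxy.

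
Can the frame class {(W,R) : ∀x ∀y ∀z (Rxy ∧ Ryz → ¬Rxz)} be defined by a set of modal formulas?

No — not modally definable

If a class were modally definable it would be closed under surjective bounded morphisms (Goldblatt–Thomason).
The 5-cycle (worlds a,b,c,d,e with a→b→c→d→e→a) is intransitive. Mapping every world to a single reflexive point • is a surjective bounded morphism; the reflexive point is not intransitive (R••∧R•• but R••).
So no modal formula (or set of formulas) defines exactly the intransitive frames.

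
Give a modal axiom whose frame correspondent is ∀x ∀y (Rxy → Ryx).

The condition is symmetry. The B schema q → □◇q defines it.
Suppose q→□◇q is valid. Take Rxy and set V(q)={x}. Then q at x, so □◇q at x, so ◇q at y, so some z with Ryz has q; z=x, i.e. Ryx.

q → □◇q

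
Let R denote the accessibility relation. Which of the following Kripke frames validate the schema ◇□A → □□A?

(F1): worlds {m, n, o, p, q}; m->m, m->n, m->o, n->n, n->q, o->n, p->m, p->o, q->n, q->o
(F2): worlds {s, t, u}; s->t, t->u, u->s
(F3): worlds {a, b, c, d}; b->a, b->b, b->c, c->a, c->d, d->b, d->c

The schema corresponds to a generalized confluence (Geach) condition: ∀x ∀y ∀z ((xRy ∧ xR²z) → ∃w (yRw ∧ z = w)).
(F1): fails — mRm, mR²q but no w with mRw and q=w.
(F2): holds.
(F3): fails — bRa, bR²a but no w with aRw and a=w.
Valid on: (F2).

(F2)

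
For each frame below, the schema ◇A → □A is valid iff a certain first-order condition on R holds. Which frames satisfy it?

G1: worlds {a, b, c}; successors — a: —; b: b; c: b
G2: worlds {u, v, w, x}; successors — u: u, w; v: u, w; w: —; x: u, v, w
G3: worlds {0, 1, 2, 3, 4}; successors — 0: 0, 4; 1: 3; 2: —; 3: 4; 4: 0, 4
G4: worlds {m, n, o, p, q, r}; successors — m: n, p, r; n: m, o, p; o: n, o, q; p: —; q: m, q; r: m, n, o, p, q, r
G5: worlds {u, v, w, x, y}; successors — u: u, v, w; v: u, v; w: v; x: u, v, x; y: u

The schema corresponds to partial functionality: ∀x ∀y ∀z (Rxy ∧ Rxz → y = z).
G1: ✓.
G2: fails — u sees both u and w.
G3: fails — 0 sees both 0 and 4.
G4: fails — m sees both n and p.
G5: fails — u sees both u and v.

G1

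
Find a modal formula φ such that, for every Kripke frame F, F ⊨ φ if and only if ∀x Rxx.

□ψ → ψ

A defining formula is □ψ → ψ (the T axiom).
Suppose □ψ→ψ is valid. At any x set V(ψ)={w : Rxw}. Then □ψ holds at x, so ψ holds at x, i.e. Rxx.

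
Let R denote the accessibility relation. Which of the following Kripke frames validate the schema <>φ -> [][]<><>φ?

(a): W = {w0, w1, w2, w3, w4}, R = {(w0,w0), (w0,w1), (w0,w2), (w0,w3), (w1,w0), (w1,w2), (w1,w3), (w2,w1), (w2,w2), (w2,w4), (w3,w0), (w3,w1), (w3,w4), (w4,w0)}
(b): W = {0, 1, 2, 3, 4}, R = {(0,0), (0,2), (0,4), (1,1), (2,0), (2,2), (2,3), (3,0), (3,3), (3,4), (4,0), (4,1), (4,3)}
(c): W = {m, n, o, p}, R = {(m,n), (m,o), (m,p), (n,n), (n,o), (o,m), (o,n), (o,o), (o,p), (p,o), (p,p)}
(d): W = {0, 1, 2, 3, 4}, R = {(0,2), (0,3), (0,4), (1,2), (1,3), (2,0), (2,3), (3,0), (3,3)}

(c)

Frame correspondent (Sahlqvist): forall x forall y forall z ((xRy & x R^2 z) -> exists w (y = w & z R^2 w)) — i.e. a generalized confluence (Geach) condition.
(a): fails — w2Rw4, w2R²w3 but no w with w4=w and w3R²w.
(b): fails — 0R0, 0R²1 but no w with 0=w and 1R²w.
(c): condition met.
(d): fails — 0R2, 0R²0 but no w with 2=w and 0R²w.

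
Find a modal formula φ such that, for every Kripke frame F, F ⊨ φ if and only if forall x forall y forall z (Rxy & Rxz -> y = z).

◇s → □s

This is partial functionality; the standard corresponding axiom is CD: ◇s → □s.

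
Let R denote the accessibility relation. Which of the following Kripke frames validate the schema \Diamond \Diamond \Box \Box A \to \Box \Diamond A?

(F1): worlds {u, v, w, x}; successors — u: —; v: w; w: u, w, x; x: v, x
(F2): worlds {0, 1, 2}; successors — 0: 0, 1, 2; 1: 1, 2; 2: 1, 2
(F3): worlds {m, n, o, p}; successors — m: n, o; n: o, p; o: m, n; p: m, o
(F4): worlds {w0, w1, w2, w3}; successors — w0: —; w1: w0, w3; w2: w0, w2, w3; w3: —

This is the axiom for a generalized confluence (Geach) condition; its first-order frame correspondent is \forall x \forall y \forall z ((x R^2 y \wedge xRz) \to \exists w (y R^2 w \wedge zRw)).
(F1): fails — vR²u, vRw but no t with uR²t and wRt.
(F2): condition met.
(F3): condition met.
(F4): fails — w2R²w0, w2Rw0 but no w with w0R²w and w0Rw.
Valid on: (F2), (F3).

(F2), (F3)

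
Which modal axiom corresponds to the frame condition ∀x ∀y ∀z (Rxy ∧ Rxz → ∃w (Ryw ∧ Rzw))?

◇□q → □◇q

A defining formula is ◇□q → □◇q (the .2 axiom).
Suppose ◇□q→□◇q is valid. Take Rxy, Rxz and set V(q)={w : Ryw}. Then □q at y so ◇□q at x, so □◇q at x, so ◇q at z, giving w with Rzw and Ryw.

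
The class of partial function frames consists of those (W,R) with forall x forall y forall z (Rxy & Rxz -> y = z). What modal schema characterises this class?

A defining formula is ◇p → □p (the CD axiom).
Suppose ◇p→□p is valid. Take Rxy, Rxz and set V(p)={y}. Then ◇p at x, so □p at x, so p at z, i.e. z=y.

◇p → □p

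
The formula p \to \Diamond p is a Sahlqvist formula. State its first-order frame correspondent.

reflexivity: \forall x Rxx

Equivalently (dual form): □p → p.
Suppose □p→p is valid. At any x set V(p)={w : Rxw}. Then □p holds at x, so p holds at x, i.e. Rxx.
The converse is a direct semantic check.
So the correspondent is reflexivity.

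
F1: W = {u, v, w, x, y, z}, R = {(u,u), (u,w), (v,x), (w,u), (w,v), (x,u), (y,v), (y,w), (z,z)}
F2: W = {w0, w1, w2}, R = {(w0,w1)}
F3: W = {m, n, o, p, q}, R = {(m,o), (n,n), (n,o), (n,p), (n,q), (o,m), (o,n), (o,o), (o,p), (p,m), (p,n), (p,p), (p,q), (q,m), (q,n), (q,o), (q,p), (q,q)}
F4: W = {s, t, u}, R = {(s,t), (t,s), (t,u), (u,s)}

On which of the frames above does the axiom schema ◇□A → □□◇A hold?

This is the axiom for a generalized confluence (Geach) condition; its first-order frame correspondent is ∀x ∀y ∀z ((xRy ∧ xR²z) → ∃w (yRw ∧ zRw)).
F1: fails — uRu, uR²v but no t with uRt and vRt.
F2: holds.
F3: fails — nRp, nR²m but no w with pRw and mRw.
F4: fails — sRt, sR²s but no w with tRw and sRw.

F2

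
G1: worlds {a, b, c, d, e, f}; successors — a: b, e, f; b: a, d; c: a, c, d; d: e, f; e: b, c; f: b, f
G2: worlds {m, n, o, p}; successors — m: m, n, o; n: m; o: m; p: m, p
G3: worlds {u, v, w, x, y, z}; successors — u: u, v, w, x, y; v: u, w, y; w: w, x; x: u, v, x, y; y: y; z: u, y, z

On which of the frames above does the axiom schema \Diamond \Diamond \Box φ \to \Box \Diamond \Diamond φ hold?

G2

Frame correspondent (Sahlqvist): \forall x \forall y \forall z ((x R^2 y \wedge xRz) \to \exists w (yRw \wedge z R^2 w)) — i.e. a generalized confluence (Geach) condition.
G1: fails — aR²a, aRe but no w with aRw and eR²w.
G2: condition met.
G3: fails — uR²w, uRy but no t with wRt and yR²t.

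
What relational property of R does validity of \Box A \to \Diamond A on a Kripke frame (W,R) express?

seriality

Suppose □A→◇A is valid. At any x set V(A)=W. Then □A at x, so ◇A at x, so x has a successor.
Conversely, any frame satisfying \forall x \exists y Rxy validates the schema.
Frame condition: \forall x \exists y Rxy.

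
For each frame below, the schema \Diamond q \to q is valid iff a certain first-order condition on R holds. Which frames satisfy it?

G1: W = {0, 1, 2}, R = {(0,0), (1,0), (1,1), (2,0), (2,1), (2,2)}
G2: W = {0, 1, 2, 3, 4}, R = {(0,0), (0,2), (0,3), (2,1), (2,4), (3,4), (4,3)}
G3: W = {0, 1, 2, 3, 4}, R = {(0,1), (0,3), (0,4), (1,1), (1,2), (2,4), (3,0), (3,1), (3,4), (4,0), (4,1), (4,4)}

The schema corresponds to a generalized confluence (Geach) condition: \forall x \forall y (xRy \to \exists w (y = w \wedge x = w)).
G1: fails — 1R0 but 0 ≠ 1.
G2: fails — 0R2 but 2 ≠ 0.
G3: fails — 0R1 but 1 ≠ 0.

none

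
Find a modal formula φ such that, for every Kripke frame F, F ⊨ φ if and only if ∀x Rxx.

□r → r

The condition is reflexivity. The T schema □r → r defines it.
Suppose □r→r is valid. At any x set V(r)={w : Rxw}. Then □r holds at x, so r holds at x, i.e. Rxx.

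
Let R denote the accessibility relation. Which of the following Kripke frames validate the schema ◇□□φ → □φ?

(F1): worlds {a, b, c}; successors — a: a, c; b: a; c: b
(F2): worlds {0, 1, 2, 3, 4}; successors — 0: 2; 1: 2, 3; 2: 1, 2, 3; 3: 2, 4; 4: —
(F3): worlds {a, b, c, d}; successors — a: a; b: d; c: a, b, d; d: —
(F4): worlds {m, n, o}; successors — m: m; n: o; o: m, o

none

This is the axiom for a generalized confluence (Geach) condition; its first-order frame correspondent is ∀x ∀y ∀z ((xRy ∧ xRz) → ∃w (yR²w ∧ z = w)).
(F1): fails — aRc, aRc but no w with cR²w and c=w.
(F2): fails — 3R4, 3R2 but no w with 4R²w and 2=w.
(F3): fails — bRd, bRd but no w with dR²w and d=w.
(F4): fails — oRm, oRo but no w with mR²w and o=w.
Valid on no frame.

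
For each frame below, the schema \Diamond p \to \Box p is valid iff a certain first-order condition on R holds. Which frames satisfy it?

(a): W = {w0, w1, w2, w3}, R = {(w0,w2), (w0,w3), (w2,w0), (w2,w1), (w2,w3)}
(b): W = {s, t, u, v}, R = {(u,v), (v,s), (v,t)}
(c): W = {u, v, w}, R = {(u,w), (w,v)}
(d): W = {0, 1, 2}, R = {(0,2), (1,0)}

Frame correspondent (Sahlqvist): \forall x \forall y \forall z (Rxy \wedge Rxz \to y = z) — i.e. partial functionality.
(a): fails — w0 sees both w2 and w3.
(b): fails — v sees both s and t.
(c): satisfies the condition.
(d): satisfies the condition.

(c), (d)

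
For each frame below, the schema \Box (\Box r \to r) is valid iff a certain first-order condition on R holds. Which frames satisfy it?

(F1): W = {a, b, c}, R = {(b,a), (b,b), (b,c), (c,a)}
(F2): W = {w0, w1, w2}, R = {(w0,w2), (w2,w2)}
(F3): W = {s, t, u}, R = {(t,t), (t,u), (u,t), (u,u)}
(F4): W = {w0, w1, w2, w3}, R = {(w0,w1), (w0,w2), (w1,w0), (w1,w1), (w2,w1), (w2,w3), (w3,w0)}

The schema corresponds to shift-reflexivity: \forall x \forall y (Rxy \to Ryy).
(F1): fails — Rca but not Raa.
(F2): satisfies the condition.
(F3): satisfies the condition.
(F4): fails — Rw1w0 but not Rw0w0.
Valid on: (F2), (F3).

(F2), (F3)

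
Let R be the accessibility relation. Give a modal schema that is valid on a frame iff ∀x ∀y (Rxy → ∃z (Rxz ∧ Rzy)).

A defining formula is □□ψ → □ψ (the C4 axiom).
Suppose □□ψ→□ψ is valid. Take Rxy and set V(ψ)={w : xR²w}. Then □□ψ at x, so □ψ at x, so ψ at y, i.e. ∃z(Rxz∧Rzy).

□□ψ → □ψ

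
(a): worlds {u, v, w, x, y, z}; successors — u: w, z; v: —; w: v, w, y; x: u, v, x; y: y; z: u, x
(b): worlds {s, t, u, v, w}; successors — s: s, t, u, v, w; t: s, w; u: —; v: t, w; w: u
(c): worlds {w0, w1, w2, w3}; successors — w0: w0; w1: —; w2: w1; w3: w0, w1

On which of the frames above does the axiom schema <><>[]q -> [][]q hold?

(c)

Frame correspondent (Sahlqvist): forall x forall y forall z ((x R^2 y & x R^2 z) -> exists w (yRw & z = w)) — i.e. a generalized confluence (Geach) condition.
(a): fails — uR²u, uR²u but no t with uRt and u=t.
(b): fails — sR²t, sR²t but no w* with tRw* and t=w*.
(c): holds.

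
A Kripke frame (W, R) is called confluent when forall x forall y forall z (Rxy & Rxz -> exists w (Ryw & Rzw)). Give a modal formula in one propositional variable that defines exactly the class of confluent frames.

This is convergence; the standard corresponding axiom is .2: ◇□q → □◇q.
Suppose ◇□q→□◇q is valid. Take Rxy, Rxz and set V(q)={w : Ryw}. Then □q at y so ◇□q at x, so □◇q at x, so ◇q at z, giving w with Rzw and Ryw.

◇□q → □◇q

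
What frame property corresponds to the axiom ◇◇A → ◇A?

transitivity

This schema is equivalent to the 4 axiom □A → □□A.
It corresponds to transitivity: ∀x ∀y ∀z (Rxy ∧ Ryz → Rxz).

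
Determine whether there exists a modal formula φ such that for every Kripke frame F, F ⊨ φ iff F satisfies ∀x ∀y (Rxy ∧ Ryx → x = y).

Not modally definable

Any modally definable frame class is closed under surjective bounded morphisms.
The 6-cycle (worlds s,t,u,v,w,x with s→t→u→v→w→x→s) is antisymmetric. Sending even-indexed worlds to a and odd-indexed worlds to b is a surjective bounded morphism onto the two-world frame with a↔b, which is not antisymmetric.
So the class is not modally definable.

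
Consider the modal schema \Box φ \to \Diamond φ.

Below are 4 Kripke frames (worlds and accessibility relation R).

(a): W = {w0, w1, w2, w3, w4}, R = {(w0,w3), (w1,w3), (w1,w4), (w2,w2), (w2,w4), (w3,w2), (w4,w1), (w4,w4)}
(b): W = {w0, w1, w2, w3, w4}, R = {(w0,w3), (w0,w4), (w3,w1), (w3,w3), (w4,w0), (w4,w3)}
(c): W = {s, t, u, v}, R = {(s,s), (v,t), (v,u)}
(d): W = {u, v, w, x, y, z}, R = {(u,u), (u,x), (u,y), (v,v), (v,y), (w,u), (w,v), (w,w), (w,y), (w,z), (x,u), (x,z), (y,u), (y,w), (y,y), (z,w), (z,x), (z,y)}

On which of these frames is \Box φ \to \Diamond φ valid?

(a), (d)

This is the axiom for seriality; its first-order frame correspondent is \forall x \exists y Rxy.
(a): satisfies the condition.
(b): fails — world w1 has no successor.
(c): fails — world t has no successor.
(d): satisfies the condition.
Valid on: (a), (d).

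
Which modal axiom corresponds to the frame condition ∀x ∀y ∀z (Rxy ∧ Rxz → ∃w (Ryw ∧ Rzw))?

◇□s → □◇s

The condition is convergence. The .2 schema ◇□s → □◇s defines it.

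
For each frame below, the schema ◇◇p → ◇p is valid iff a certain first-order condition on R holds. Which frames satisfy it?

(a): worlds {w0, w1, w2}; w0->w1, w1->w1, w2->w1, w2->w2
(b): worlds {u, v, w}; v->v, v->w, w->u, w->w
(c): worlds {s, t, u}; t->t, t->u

The schema corresponds to transitivity: ∀x ∀y ∀z (Rxy ∧ Ryz → Rxz).
(a): holds.
(b): fails — Rvw and Rwu but not Rvu.
(c): holds.
Valid on: (a), (c).

(a), (c)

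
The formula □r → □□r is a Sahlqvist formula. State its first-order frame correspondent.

transitivity

Suppose □r→□□r is valid. Take Rxy, Ryz and set V(r)={w : Rxw}. Then □r at x, so □□r at x, so □r at y, so r at z, i.e. Rxz.
Conversely, on a frame with transitivity the schema holds at every world under every valuation.
So the correspondent is transitivity.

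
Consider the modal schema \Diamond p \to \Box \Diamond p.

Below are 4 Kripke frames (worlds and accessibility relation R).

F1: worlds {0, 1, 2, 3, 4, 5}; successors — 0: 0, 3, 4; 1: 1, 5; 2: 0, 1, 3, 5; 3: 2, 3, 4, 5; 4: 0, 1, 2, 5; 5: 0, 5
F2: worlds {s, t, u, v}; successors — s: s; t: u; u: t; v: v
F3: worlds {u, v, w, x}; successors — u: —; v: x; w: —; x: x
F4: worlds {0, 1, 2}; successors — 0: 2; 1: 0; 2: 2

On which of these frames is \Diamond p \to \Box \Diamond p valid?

F3

Frame correspondent (Sahlqvist): \forall x \forall y \forall z (Rxy \wedge Rxz \to Ryz) — i.e. the Euclidean property.
F1: fails — R03 and R00 but not R30.
F2: fails — Rtu and Rtu but not Ruu.
F3: satisfies the condition.
F4: fails — R10 and R10 but not R00.
Valid on: F3.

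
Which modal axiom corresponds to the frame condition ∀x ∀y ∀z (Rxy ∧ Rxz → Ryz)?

◇r → □◇r

This is the Euclidean property; the standard corresponding axiom is 5: ◇r → □◇r.
Suppose ◇r→□◇r is valid. Take Rxy, Rxz and set V(r)={y}. Then ◇r at x, so □◇r at x, so ◇r at z, so some w with Rzw has r; w=y, i.e. Rzy. By symmetry of the argument, Ryz.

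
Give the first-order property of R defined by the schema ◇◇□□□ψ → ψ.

This is a Sahlqvist (Geach-type) schema ◇^2□^3ψ → □^0◇^0ψ.
Minimal-valuation argument: fix x; take any y with xR^2y and any z with xR^0z. Set V(ψ) to the set of worlds R-reachable from y in exactly 3 steps. Then □^3ψ holds at y, so the antecedent holds at x; validity forces ◇^0ψ at z, giving a w with zR^0w and yR^3w.
First-order correspondent: ∀x ∀y (xR²y → ∃w (yR³w ∧ x = w)).

∀x ∀y (xR²y → ∃w (yR³w ∧ x = w))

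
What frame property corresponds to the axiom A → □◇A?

Symmetry

Suppose A→□◇A is valid. Take Rxy and set V(A)={x}. Then A at x, so □◇A at x, so ◇A at y, so some z with Ryz has A; z=x, i.e. Ryx.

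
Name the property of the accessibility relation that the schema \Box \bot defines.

This schema is the Ver axiom.
Its frame correspondent is emptiness of R — \forall x \forall y \neg Rxy.

emptiness of R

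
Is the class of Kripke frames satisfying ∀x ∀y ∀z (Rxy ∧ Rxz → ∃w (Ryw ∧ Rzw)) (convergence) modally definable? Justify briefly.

Definable; ◇□r → □◇r defines it

The condition is convergence. A defining modal formula is ◇□r → □◇r.
Suppose ◇□r→□◇r is valid. Take Rxy, Rxz and set V(r)={w : Ryw}. Then □r at y so ◇□r at x, so □◇r at x, so ◇r at z, giving w with Rzw and Ryw.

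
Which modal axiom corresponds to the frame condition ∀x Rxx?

A defining formula is □ψ → ψ (the T axiom).
Suppose □ψ→ψ is valid. At any x set V(ψ)={w : Rxw}. Then □ψ holds at x, so ψ holds at x, i.e. Rxx.

□ψ → ψ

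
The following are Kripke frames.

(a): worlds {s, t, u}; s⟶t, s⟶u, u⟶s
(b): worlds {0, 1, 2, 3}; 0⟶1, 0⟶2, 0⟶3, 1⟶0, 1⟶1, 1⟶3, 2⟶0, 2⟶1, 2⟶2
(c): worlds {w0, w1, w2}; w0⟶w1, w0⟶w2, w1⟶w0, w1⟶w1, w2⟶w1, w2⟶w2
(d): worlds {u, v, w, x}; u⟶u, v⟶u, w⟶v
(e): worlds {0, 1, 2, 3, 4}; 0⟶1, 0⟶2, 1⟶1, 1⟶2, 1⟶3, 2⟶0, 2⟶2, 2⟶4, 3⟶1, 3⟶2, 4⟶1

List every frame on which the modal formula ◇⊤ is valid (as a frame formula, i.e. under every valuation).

(c), (e)

This is the axiom for seriality; its first-order frame correspondent is ∀x ∃y Rxy.
(a): fails — world t has no successor.
(b): fails — world 3 has no successor.
(c): ✓.
(d): fails — world x has no successor.
(e): ✓.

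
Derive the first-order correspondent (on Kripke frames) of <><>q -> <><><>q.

forall x forall y (x R^2 y -> exists w (y = w & x R^3 w))

This is a Sahlqvist (Geach-type) schema ◇^2□^0q → □^0◇^3q.
Minimal-valuation argument: fix x; take any y with xR^2y and any z with xR^0z. Set V(q) to the set of worlds R-reachable from y in exactly 0 steps. Then □^0q holds at y, so the antecedent holds at x; validity forces ◇^3q at z, giving a w with zR^3w and yR^0w.
First-order correspondent: forall x forall y (x R^2 y -> exists w (y = w & x R^3 w)).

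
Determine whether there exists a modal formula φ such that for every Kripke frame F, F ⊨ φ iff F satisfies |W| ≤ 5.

No

If a class were modally definable it would be closed under disjoint unions (Goldblatt–Thomason).
Any modal formula valid on each of 6 disjoint one-world frames is valid on their disjoint union (validity is preserved under disjoint unions). Each one-world frame has |W|=1≤5, but the union has |W|=6.
So the class is not modally definable.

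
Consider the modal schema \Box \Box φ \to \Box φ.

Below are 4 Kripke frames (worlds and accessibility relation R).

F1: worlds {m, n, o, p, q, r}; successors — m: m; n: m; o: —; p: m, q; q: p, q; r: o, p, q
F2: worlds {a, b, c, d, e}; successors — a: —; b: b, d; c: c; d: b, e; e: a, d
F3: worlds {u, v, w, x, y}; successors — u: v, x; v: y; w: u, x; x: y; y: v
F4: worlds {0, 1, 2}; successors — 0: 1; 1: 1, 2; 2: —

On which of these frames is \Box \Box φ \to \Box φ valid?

F4

The schema corresponds to density: \forall x \forall y (Rxy \to \exists z (Rxz \wedge Rzy)).
F1: fails — Rro but no z with Rrz and Rzo.
F2: fails — Rea but no z with Rez and Rza.
F3: fails — Ruv but no z with Ruz and Rzv.
F4: condition met.
Valid on: F4.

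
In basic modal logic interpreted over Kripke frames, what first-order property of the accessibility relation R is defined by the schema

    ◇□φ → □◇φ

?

Suppose ◇□φ→□◇φ is valid. Take Rxy, Rxz and set V(φ)={w : Ryw}. Then □φ at y so ◇□φ at x, so □◇φ at x, so ◇φ at z, giving w with Rzw and Ryw.
Conversely, any frame satisfying ∀x ∀y ∀z (Rxy ∧ Rxz → ∃w (Ryw ∧ Rzw)) validates the schema.
So the correspondent is convergence.

Convergence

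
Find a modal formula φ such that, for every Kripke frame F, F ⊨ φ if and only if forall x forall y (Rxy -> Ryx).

ψ → □◇ψ

The condition is symmetry. The B schema ψ → □◇ψ defines it.
Suppose ψ→□◇ψ is valid. Take Rxy and set V(ψ)={x}. Then ψ at x, so □◇ψ at x, so ◇ψ at y, so some z with Ryz has ψ; z=x, i.e. Ryx.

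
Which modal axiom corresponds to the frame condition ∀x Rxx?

□p → p

The condition is reflexivity. The T schema □p → p defines it.
Suppose □p→p is valid. At any x set V(p)={w : Rxw}. Then □p holds at x, so p holds at x, i.e. Rxx.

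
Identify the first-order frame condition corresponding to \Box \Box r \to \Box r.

Suppose □□r→□r is valid. Take Rxy and set V(r)={w : xR²w}. Then □□r at x, so □r at x, so r at y, i.e. ∃z(Rxz∧Rzy).

density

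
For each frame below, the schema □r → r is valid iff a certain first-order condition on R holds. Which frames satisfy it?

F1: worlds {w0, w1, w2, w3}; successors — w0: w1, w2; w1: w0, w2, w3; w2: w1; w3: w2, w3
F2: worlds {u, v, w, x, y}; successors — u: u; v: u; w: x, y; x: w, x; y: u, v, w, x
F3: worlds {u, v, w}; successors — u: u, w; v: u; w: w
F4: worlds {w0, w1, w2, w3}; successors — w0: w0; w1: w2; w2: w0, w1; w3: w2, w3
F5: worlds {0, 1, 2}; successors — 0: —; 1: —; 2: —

none

This is the axiom for reflexivity; its first-order frame correspondent is ∀x Rxx.
F1: fails — world w0 does not see itself.
F2: fails — world v does not see itself.
F3: fails — world v does not see itself.
F4: fails — world w1 does not see itself.
F5: fails — world 0 does not see itself.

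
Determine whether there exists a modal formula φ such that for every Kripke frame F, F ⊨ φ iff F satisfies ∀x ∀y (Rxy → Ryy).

Yes: it is shift-reflexivity, defined by the T□ schema □(□p → p).
Suppose □(□p→p) is valid. Take Rxy and set V(p)={w : Ryw}. Then at y, □p holds; since □(□p→p) at x, □p→p at y, so p at y, i.e. Ryy.

Yes, by □(□p → p)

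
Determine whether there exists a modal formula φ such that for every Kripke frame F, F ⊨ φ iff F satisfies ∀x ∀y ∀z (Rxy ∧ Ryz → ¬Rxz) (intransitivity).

Not definable by any modal formula

Any modally definable frame class is closed under surjective bounded morphisms.
The 5-cycle (worlds s,t,u,v,w with s→t→u→v→w→s) is intransitive. Mapping every world to a single reflexive point • is a surjective bounded morphism; the reflexive point is not intransitive (R••∧R•• but R••).
Hence intransitivity is not modally definable.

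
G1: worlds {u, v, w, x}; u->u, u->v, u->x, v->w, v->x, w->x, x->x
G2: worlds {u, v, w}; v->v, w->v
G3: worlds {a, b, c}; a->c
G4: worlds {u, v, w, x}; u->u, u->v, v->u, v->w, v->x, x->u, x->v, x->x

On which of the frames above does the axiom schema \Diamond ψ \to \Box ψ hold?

The schema corresponds to partial functionality: \forall x \forall y \forall z (Rxy \wedge Rxz \to y = z).
G1: fails — u sees both u and v.
G2: ✓.
G3: ✓.
G4: fails — u sees both u and v.
Valid on: G2, G3.

G2, G3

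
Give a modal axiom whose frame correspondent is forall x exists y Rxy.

□s → ◇s

The condition is seriality. The D schema □s → ◇s defines it.
Suppose □s→◇s is valid. At any x set V(s)=W. Then □s at x, so ◇s at x, so x has a successor.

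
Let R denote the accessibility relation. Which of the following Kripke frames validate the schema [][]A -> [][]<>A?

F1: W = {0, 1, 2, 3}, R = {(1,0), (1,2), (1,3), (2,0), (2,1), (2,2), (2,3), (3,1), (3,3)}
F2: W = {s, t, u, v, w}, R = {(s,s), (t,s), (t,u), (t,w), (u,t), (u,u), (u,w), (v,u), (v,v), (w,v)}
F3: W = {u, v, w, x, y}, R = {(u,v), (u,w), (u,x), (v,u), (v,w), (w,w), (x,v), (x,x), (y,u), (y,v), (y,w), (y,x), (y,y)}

F2, F3

This is the axiom for a generalized confluence (Geach) condition; its first-order frame correspondent is forall x forall z (x R^2 z -> exists w (x R^2 w & zRw)).
F1: fails — 1R²0 but no w with 1R²w and 0Rw.
F2: holds.
F3: holds.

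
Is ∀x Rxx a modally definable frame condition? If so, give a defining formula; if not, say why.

Definable; □q → q defines it

Yes: it is reflexivity, defined by the T schema □q → q.
Suppose □q→q is valid. At any x set V(q)={w : Rxw}. Then □q holds at x, so q holds at x, i.e. Rxx.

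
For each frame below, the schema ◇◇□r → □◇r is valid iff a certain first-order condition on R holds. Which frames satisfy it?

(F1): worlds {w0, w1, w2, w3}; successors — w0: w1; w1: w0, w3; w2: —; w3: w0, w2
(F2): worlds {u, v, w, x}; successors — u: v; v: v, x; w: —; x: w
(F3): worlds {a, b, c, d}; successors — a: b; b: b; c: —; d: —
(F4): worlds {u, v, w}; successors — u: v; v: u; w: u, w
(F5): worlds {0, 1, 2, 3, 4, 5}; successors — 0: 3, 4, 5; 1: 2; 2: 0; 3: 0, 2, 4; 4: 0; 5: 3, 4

The schema corresponds to a generalized confluence (Geach) condition: ∀x ∀y ∀z ((xR²y ∧ xRz) → ∃w (yRw ∧ zRw)).
(F1): fails — w0R²w0, w0Rw1 but no w with w0Rw and w1Rw.
(F2): fails — uR²x, uRv but no t with xRt and vRt.
(F3): holds.
(F4): fails — uR²u, uRv but no t with uRt and vRt.
(F5): fails — 0R²0, 0R4 but no w with 0Rw and 4Rw.

(F3)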